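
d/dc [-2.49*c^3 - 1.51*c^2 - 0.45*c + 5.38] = -7.47*c^2 - 3.02*c - 0.45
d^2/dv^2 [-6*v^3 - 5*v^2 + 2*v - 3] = -36*v - 10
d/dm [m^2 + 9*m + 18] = 2*m + 9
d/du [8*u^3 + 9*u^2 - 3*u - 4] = 24*u^2 + 18*u - 3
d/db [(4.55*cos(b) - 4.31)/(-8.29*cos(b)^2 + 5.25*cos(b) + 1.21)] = (-37.7195*cos(b)^2 + 71.4598*cos(b) - 28.133)*sin(b)/(68.7241*cos(b)^4 - 87.045*cos(b)^3 + 7.5007*cos(b)^2 + 12.705*cos(b) + 1.4641)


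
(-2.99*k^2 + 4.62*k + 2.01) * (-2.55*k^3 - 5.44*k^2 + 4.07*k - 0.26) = 7.6245*k^5 + 4.4846*k^4 - 42.4276*k^3 + 8.6464*k^2 + 6.9795*k - 0.5226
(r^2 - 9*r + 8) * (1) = r^2 - 9*r + 8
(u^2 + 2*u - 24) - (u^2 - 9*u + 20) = 11*u - 44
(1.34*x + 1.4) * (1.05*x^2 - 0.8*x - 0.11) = 1.407*x^3 + 0.398*x^2 - 1.2674*x - 0.154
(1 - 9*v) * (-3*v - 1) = 27*v^2 + 6*v - 1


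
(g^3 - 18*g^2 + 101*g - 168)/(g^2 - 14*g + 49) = (g^2 - 11*g + 24)/(g - 7)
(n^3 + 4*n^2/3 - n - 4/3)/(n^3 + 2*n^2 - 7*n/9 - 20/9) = 3*(n + 1)/(3*n + 5)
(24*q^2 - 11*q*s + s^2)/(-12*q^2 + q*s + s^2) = (-8*q + s)/(4*q + s)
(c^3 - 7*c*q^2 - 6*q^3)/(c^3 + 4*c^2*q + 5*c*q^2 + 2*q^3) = (c - 3*q)/(c + q)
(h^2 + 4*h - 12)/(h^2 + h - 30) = (h - 2)/(h - 5)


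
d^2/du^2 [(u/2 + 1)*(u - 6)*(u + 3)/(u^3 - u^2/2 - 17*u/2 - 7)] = 4*(-u^3 - 87*u^2 + 207*u - 274)/(8*u^6 - 60*u^5 + 66*u^4 + 295*u^3 - 231*u^2 - 735*u - 343)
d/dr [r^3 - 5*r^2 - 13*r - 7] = 3*r^2 - 10*r - 13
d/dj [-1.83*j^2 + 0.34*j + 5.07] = 0.34 - 3.66*j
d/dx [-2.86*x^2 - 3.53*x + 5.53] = -5.72*x - 3.53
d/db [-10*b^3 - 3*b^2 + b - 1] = -30*b^2 - 6*b + 1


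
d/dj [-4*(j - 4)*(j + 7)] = -8*j - 12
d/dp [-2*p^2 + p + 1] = 1 - 4*p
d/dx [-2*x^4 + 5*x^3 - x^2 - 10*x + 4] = -8*x^3 + 15*x^2 - 2*x - 10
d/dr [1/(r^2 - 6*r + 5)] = 2*(3 - r)/(r^2 - 6*r + 5)^2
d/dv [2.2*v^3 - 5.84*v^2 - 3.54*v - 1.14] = 6.6*v^2 - 11.68*v - 3.54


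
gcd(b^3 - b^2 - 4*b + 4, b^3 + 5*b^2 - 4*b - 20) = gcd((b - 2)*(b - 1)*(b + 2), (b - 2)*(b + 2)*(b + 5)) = b^2 - 4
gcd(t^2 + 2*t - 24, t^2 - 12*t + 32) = t - 4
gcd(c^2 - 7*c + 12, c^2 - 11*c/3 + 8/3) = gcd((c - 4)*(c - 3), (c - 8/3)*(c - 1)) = 1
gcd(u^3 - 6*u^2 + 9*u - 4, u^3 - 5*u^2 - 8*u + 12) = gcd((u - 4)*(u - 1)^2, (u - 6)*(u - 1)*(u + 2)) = u - 1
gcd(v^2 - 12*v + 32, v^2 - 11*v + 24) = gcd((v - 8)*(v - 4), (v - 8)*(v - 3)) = v - 8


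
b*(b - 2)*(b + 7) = b^3 + 5*b^2 - 14*b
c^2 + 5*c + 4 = (c + 1)*(c + 4)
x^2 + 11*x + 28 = (x + 4)*(x + 7)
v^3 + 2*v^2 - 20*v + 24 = (v - 2)^2*(v + 6)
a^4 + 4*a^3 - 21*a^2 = a^2*(a - 3)*(a + 7)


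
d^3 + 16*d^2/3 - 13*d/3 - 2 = (d - 1)*(d + 1/3)*(d + 6)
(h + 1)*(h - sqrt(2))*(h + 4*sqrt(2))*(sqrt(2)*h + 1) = sqrt(2)*h^4 + sqrt(2)*h^3 + 7*h^3 - 5*sqrt(2)*h^2 + 7*h^2 - 8*h - 5*sqrt(2)*h - 8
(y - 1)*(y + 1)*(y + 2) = y^3 + 2*y^2 - y - 2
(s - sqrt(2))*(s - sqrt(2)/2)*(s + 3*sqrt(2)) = s^3 + 3*sqrt(2)*s^2/2 - 8*s + 3*sqrt(2)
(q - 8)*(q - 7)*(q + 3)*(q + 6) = q^4 - 6*q^3 - 61*q^2 + 234*q + 1008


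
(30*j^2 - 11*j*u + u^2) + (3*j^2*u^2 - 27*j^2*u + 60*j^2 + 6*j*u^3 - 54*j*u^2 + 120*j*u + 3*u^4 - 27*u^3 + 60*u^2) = 3*j^2*u^2 - 27*j^2*u + 90*j^2 + 6*j*u^3 - 54*j*u^2 + 109*j*u + 3*u^4 - 27*u^3 + 61*u^2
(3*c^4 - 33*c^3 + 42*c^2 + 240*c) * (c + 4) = 3*c^5 - 21*c^4 - 90*c^3 + 408*c^2 + 960*c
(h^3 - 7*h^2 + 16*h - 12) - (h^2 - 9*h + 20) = h^3 - 8*h^2 + 25*h - 32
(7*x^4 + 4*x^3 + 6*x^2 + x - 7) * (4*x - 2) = 28*x^5 + 2*x^4 + 16*x^3 - 8*x^2 - 30*x + 14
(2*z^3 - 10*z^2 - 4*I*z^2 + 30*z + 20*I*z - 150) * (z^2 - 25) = 2*z^5 - 10*z^4 - 4*I*z^4 - 20*z^3 + 20*I*z^3 + 100*z^2 + 100*I*z^2 - 750*z - 500*I*z + 3750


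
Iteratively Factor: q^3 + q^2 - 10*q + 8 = (q - 1)*(q^2 + 2*q - 8) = (q - 2)*(q - 1)*(q + 4)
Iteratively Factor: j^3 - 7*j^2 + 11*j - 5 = (j - 1)*(j^2 - 6*j + 5) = (j - 1)^2*(j - 5)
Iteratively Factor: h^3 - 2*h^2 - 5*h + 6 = (h - 1)*(h^2 - h - 6) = (h - 1)*(h + 2)*(h - 3)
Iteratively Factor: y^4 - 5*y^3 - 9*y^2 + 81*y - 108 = (y - 3)*(y^3 - 2*y^2 - 15*y + 36) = (y - 3)*(y + 4)*(y^2 - 6*y + 9) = (y - 3)^2*(y + 4)*(y - 3)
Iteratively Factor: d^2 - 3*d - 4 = (d + 1)*(d - 4)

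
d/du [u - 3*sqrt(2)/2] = 1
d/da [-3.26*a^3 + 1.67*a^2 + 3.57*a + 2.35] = -9.78*a^2 + 3.34*a + 3.57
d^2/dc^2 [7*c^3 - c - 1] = 42*c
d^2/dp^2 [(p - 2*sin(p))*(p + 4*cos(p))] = 2*p*sin(p) - 4*p*cos(p) - 8*sin(p) + 16*sin(2*p) - 4*cos(p) + 2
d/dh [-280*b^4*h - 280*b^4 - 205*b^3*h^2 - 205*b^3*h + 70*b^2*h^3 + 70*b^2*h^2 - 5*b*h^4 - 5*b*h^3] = 5*b*(-56*b^3 - 82*b^2*h - 41*b^2 + 42*b*h^2 + 28*b*h - 4*h^3 - 3*h^2)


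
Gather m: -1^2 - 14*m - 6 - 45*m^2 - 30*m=-45*m^2 - 44*m - 7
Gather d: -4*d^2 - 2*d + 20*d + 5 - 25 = -4*d^2 + 18*d - 20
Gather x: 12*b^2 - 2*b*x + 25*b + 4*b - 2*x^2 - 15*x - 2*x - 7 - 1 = 12*b^2 + 29*b - 2*x^2 + x*(-2*b - 17) - 8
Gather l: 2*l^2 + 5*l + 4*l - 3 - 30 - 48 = 2*l^2 + 9*l - 81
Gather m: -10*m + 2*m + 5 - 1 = 4 - 8*m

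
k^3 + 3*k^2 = k^2*(k + 3)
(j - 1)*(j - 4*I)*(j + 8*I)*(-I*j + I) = -I*j^4 + 4*j^3 + 2*I*j^3 - 8*j^2 - 33*I*j^2 + 4*j + 64*I*j - 32*I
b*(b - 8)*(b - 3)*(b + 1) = b^4 - 10*b^3 + 13*b^2 + 24*b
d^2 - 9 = (d - 3)*(d + 3)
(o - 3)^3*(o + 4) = o^4 - 5*o^3 - 9*o^2 + 81*o - 108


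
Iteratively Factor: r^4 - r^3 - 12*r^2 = (r + 3)*(r^3 - 4*r^2) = r*(r + 3)*(r^2 - 4*r) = r*(r - 4)*(r + 3)*(r)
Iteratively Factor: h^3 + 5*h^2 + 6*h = (h + 2)*(h^2 + 3*h) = h*(h + 2)*(h + 3)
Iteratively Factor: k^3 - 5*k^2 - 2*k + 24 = (k - 4)*(k^2 - k - 6) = (k - 4)*(k + 2)*(k - 3)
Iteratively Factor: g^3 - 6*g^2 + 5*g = (g - 5)*(g^2 - g) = g*(g - 5)*(g - 1)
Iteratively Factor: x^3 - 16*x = (x)*(x^2 - 16) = x*(x + 4)*(x - 4)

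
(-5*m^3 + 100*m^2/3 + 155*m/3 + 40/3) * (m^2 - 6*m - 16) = -5*m^5 + 190*m^4/3 - 205*m^3/3 - 830*m^2 - 2720*m/3 - 640/3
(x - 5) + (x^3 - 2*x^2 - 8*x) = x^3 - 2*x^2 - 7*x - 5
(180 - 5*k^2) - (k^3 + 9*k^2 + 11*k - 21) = -k^3 - 14*k^2 - 11*k + 201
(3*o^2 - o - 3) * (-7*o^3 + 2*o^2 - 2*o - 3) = -21*o^5 + 13*o^4 + 13*o^3 - 13*o^2 + 9*o + 9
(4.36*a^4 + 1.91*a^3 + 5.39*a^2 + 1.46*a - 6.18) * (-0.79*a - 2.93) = -3.4444*a^5 - 14.2837*a^4 - 9.8544*a^3 - 16.9461*a^2 + 0.6044*a + 18.1074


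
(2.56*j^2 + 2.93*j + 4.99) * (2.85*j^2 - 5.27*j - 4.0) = 7.296*j^4 - 5.1407*j^3 - 11.4596*j^2 - 38.0173*j - 19.96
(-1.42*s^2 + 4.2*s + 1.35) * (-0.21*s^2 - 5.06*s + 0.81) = 0.2982*s^4 + 6.3032*s^3 - 22.6857*s^2 - 3.429*s + 1.0935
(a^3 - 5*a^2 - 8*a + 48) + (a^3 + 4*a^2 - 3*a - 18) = 2*a^3 - a^2 - 11*a + 30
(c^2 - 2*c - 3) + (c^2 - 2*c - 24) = 2*c^2 - 4*c - 27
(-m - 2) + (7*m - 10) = 6*m - 12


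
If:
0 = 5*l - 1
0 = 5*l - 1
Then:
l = 1/5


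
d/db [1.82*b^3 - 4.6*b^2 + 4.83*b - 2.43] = 5.46*b^2 - 9.2*b + 4.83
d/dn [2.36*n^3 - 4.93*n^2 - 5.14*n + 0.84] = 7.08*n^2 - 9.86*n - 5.14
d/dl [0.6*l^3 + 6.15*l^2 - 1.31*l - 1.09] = 1.8*l^2 + 12.3*l - 1.31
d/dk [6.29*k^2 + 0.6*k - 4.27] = 12.58*k + 0.6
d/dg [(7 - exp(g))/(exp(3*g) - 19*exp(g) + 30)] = ((exp(g) - 7)*(3*exp(2*g) - 19) - exp(3*g) + 19*exp(g) - 30)*exp(g)/(exp(3*g) - 19*exp(g) + 30)^2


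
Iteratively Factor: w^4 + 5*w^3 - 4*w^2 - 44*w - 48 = (w + 4)*(w^3 + w^2 - 8*w - 12) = (w + 2)*(w + 4)*(w^2 - w - 6) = (w - 3)*(w + 2)*(w + 4)*(w + 2)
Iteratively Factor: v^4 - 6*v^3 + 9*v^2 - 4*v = (v)*(v^3 - 6*v^2 + 9*v - 4) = v*(v - 1)*(v^2 - 5*v + 4) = v*(v - 1)^2*(v - 4)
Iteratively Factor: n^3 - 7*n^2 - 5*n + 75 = (n + 3)*(n^2 - 10*n + 25) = (n - 5)*(n + 3)*(n - 5)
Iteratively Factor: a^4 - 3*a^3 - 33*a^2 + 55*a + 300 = (a - 5)*(a^3 + 2*a^2 - 23*a - 60) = (a - 5)^2*(a^2 + 7*a + 12) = (a - 5)^2*(a + 3)*(a + 4)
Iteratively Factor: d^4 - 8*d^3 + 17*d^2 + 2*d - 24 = (d - 3)*(d^3 - 5*d^2 + 2*d + 8) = (d - 4)*(d - 3)*(d^2 - d - 2) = (d - 4)*(d - 3)*(d - 2)*(d + 1)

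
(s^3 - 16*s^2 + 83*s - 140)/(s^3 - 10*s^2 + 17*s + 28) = (s - 5)/(s + 1)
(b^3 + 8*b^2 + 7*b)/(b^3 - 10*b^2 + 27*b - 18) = b*(b^2 + 8*b + 7)/(b^3 - 10*b^2 + 27*b - 18)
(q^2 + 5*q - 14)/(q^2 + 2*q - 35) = (q - 2)/(q - 5)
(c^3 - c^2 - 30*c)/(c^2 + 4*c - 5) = c*(c - 6)/(c - 1)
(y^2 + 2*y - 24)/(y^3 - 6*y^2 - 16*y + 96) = (y + 6)/(y^2 - 2*y - 24)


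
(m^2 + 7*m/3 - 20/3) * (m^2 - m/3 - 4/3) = m^4 + 2*m^3 - 79*m^2/9 - 8*m/9 + 80/9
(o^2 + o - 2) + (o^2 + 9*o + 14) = 2*o^2 + 10*o + 12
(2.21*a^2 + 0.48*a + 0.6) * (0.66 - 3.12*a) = -6.8952*a^3 - 0.0389999999999999*a^2 - 1.5552*a + 0.396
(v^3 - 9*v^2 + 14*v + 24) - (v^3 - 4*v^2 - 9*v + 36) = -5*v^2 + 23*v - 12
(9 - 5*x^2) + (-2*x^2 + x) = -7*x^2 + x + 9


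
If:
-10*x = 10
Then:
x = -1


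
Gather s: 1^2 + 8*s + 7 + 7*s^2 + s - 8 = 7*s^2 + 9*s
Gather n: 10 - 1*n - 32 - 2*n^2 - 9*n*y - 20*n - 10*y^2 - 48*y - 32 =-2*n^2 + n*(-9*y - 21) - 10*y^2 - 48*y - 54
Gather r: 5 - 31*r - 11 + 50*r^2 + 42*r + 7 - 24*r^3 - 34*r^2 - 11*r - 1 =-24*r^3 + 16*r^2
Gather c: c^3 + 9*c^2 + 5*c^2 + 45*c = c^3 + 14*c^2 + 45*c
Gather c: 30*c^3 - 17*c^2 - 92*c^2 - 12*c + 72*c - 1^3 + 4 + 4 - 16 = 30*c^3 - 109*c^2 + 60*c - 9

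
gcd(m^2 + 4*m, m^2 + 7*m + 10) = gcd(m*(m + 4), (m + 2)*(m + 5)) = 1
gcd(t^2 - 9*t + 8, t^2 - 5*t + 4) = t - 1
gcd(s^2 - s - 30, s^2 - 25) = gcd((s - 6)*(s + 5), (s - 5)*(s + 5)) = s + 5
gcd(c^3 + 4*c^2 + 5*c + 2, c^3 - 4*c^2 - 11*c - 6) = c^2 + 2*c + 1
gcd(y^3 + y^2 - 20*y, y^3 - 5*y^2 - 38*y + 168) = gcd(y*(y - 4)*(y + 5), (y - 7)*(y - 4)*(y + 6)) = y - 4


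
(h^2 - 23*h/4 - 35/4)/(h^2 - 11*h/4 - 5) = (h - 7)/(h - 4)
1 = 1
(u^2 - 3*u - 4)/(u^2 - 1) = (u - 4)/(u - 1)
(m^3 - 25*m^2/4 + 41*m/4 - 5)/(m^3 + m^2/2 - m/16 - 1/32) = 8*(4*m^3 - 25*m^2 + 41*m - 20)/(32*m^3 + 16*m^2 - 2*m - 1)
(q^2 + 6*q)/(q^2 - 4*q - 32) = q*(q + 6)/(q^2 - 4*q - 32)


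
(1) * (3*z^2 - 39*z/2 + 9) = 3*z^2 - 39*z/2 + 9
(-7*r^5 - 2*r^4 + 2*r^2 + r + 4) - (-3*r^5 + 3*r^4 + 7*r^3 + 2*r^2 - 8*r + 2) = -4*r^5 - 5*r^4 - 7*r^3 + 9*r + 2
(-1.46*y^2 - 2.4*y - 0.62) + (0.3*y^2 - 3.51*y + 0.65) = -1.16*y^2 - 5.91*y + 0.03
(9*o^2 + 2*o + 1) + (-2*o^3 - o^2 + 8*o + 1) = -2*o^3 + 8*o^2 + 10*o + 2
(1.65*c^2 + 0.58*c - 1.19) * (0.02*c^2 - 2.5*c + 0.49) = 0.033*c^4 - 4.1134*c^3 - 0.6653*c^2 + 3.2592*c - 0.5831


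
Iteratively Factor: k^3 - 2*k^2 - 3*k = (k - 3)*(k^2 + k) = (k - 3)*(k + 1)*(k)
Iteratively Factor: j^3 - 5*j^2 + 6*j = (j)*(j^2 - 5*j + 6) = j*(j - 2)*(j - 3)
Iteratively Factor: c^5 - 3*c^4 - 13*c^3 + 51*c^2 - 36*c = (c - 3)*(c^4 - 13*c^2 + 12*c) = c*(c - 3)*(c^3 - 13*c + 12) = c*(c - 3)^2*(c^2 + 3*c - 4) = c*(c - 3)^2*(c - 1)*(c + 4)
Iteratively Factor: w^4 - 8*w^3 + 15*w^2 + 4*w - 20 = (w + 1)*(w^3 - 9*w^2 + 24*w - 20) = (w - 5)*(w + 1)*(w^2 - 4*w + 4) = (w - 5)*(w - 2)*(w + 1)*(w - 2)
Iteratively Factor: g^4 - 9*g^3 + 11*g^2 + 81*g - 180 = (g - 4)*(g^3 - 5*g^2 - 9*g + 45) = (g - 4)*(g + 3)*(g^2 - 8*g + 15) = (g - 4)*(g - 3)*(g + 3)*(g - 5)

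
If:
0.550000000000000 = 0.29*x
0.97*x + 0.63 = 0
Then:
No Solution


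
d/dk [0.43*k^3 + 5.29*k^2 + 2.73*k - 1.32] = 1.29*k^2 + 10.58*k + 2.73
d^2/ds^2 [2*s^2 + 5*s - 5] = 4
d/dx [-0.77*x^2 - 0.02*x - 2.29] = -1.54*x - 0.02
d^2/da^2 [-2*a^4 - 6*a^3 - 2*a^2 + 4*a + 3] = -24*a^2 - 36*a - 4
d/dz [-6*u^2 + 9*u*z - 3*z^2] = 9*u - 6*z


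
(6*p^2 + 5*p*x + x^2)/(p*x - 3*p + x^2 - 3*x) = (6*p^2 + 5*p*x + x^2)/(p*x - 3*p + x^2 - 3*x)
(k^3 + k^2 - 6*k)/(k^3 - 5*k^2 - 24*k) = (k - 2)/(k - 8)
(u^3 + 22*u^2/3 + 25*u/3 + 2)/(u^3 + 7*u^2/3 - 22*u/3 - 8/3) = (u^2 + 7*u + 6)/(u^2 + 2*u - 8)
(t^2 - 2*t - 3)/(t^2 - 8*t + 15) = (t + 1)/(t - 5)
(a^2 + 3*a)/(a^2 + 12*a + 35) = a*(a + 3)/(a^2 + 12*a + 35)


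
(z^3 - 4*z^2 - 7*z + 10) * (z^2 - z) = z^5 - 5*z^4 - 3*z^3 + 17*z^2 - 10*z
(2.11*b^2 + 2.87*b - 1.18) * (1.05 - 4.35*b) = -9.1785*b^3 - 10.269*b^2 + 8.1465*b - 1.239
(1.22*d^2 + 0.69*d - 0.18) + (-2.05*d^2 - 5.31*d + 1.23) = -0.83*d^2 - 4.62*d + 1.05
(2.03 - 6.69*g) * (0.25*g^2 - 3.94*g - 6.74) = -1.6725*g^3 + 26.8661*g^2 + 37.0924*g - 13.6822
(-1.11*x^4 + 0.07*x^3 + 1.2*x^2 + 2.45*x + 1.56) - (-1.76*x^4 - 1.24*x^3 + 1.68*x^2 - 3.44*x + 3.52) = 0.65*x^4 + 1.31*x^3 - 0.48*x^2 + 5.89*x - 1.96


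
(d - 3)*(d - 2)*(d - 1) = d^3 - 6*d^2 + 11*d - 6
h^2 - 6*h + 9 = (h - 3)^2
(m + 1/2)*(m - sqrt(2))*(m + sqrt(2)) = m^3 + m^2/2 - 2*m - 1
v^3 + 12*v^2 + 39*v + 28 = (v + 1)*(v + 4)*(v + 7)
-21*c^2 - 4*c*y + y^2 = (-7*c + y)*(3*c + y)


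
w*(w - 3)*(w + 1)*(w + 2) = w^4 - 7*w^2 - 6*w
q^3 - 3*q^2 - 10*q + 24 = (q - 4)*(q - 2)*(q + 3)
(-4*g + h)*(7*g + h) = -28*g^2 + 3*g*h + h^2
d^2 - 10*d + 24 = (d - 6)*(d - 4)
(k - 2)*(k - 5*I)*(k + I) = k^3 - 2*k^2 - 4*I*k^2 + 5*k + 8*I*k - 10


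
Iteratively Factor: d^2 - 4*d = (d)*(d - 4)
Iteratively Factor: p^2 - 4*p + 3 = (p - 3)*(p - 1)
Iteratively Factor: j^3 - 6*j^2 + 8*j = (j)*(j^2 - 6*j + 8) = j*(j - 2)*(j - 4)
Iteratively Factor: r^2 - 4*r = (r - 4)*(r)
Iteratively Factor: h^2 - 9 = (h + 3)*(h - 3)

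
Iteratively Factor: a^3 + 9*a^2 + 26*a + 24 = (a + 3)*(a^2 + 6*a + 8) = (a + 2)*(a + 3)*(a + 4)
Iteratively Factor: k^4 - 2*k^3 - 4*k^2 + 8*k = (k - 2)*(k^3 - 4*k) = k*(k - 2)*(k^2 - 4) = k*(k - 2)^2*(k + 2)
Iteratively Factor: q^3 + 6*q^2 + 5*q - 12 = (q - 1)*(q^2 + 7*q + 12) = (q - 1)*(q + 3)*(q + 4)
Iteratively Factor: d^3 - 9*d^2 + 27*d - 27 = (d - 3)*(d^2 - 6*d + 9) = (d - 3)^2*(d - 3)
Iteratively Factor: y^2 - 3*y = (y - 3)*(y)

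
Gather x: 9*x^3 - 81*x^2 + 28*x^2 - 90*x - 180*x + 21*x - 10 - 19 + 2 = 9*x^3 - 53*x^2 - 249*x - 27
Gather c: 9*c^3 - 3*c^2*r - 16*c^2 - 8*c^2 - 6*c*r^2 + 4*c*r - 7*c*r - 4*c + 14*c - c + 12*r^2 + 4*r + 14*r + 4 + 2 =9*c^3 + c^2*(-3*r - 24) + c*(-6*r^2 - 3*r + 9) + 12*r^2 + 18*r + 6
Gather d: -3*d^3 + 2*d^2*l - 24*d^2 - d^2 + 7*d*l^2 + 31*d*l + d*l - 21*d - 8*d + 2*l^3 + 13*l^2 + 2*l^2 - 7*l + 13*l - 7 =-3*d^3 + d^2*(2*l - 25) + d*(7*l^2 + 32*l - 29) + 2*l^3 + 15*l^2 + 6*l - 7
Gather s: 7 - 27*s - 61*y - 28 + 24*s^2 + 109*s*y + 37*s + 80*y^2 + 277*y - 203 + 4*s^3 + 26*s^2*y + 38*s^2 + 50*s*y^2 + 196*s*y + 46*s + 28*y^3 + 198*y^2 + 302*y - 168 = 4*s^3 + s^2*(26*y + 62) + s*(50*y^2 + 305*y + 56) + 28*y^3 + 278*y^2 + 518*y - 392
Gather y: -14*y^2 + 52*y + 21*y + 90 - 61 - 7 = -14*y^2 + 73*y + 22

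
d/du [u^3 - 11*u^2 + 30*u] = 3*u^2 - 22*u + 30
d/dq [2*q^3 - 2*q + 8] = 6*q^2 - 2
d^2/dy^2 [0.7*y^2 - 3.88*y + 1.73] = 1.40000000000000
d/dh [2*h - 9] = 2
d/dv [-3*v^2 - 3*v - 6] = -6*v - 3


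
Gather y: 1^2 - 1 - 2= -2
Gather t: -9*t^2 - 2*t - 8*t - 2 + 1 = -9*t^2 - 10*t - 1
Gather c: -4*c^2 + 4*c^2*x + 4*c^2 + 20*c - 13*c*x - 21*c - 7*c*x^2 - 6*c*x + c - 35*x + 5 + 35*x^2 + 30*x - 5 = 4*c^2*x + c*(-7*x^2 - 19*x) + 35*x^2 - 5*x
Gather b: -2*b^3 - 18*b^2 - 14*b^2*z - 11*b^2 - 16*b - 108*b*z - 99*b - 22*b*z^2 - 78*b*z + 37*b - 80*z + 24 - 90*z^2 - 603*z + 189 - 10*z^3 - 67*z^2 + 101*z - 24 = -2*b^3 + b^2*(-14*z - 29) + b*(-22*z^2 - 186*z - 78) - 10*z^3 - 157*z^2 - 582*z + 189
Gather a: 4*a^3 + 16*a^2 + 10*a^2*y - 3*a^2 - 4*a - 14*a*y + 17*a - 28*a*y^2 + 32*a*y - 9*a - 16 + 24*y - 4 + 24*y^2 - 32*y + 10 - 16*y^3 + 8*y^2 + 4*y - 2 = 4*a^3 + a^2*(10*y + 13) + a*(-28*y^2 + 18*y + 4) - 16*y^3 + 32*y^2 - 4*y - 12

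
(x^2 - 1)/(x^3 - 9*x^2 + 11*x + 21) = (x - 1)/(x^2 - 10*x + 21)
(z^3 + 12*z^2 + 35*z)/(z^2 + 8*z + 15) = z*(z + 7)/(z + 3)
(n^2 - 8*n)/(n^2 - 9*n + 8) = n/(n - 1)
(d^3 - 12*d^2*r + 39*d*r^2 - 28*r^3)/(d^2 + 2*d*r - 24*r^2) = (d^2 - 8*d*r + 7*r^2)/(d + 6*r)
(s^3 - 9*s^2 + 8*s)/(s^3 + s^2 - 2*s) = (s - 8)/(s + 2)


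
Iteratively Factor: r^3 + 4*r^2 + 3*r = (r + 1)*(r^2 + 3*r) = (r + 1)*(r + 3)*(r)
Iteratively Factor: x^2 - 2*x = (x - 2)*(x)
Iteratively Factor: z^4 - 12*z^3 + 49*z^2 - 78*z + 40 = (z - 1)*(z^3 - 11*z^2 + 38*z - 40) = (z - 4)*(z - 1)*(z^2 - 7*z + 10) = (z - 5)*(z - 4)*(z - 1)*(z - 2)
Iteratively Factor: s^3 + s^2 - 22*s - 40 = (s + 4)*(s^2 - 3*s - 10) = (s + 2)*(s + 4)*(s - 5)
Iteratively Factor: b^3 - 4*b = (b - 2)*(b^2 + 2*b) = b*(b - 2)*(b + 2)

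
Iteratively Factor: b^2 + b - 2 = (b - 1)*(b + 2)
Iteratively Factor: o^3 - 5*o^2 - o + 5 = (o - 5)*(o^2 - 1) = (o - 5)*(o - 1)*(o + 1)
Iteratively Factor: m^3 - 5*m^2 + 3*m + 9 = (m - 3)*(m^2 - 2*m - 3) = (m - 3)*(m + 1)*(m - 3)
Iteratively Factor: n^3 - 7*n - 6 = (n + 1)*(n^2 - n - 6) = (n + 1)*(n + 2)*(n - 3)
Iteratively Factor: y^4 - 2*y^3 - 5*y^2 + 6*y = (y - 1)*(y^3 - y^2 - 6*y) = (y - 1)*(y + 2)*(y^2 - 3*y) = y*(y - 1)*(y + 2)*(y - 3)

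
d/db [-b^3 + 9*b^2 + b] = -3*b^2 + 18*b + 1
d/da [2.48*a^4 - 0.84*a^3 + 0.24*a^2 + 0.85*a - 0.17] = 9.92*a^3 - 2.52*a^2 + 0.48*a + 0.85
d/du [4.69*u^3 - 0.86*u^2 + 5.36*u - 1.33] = 14.07*u^2 - 1.72*u + 5.36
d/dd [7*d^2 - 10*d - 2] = 14*d - 10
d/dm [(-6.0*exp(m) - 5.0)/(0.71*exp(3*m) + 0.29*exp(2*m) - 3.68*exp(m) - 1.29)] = (8.52*exp(3*m) + 12.39*exp(2*m) + 2.9*exp(m) - 10.66)*exp(m)/(0.5041*exp(6*m) + 0.4118*exp(5*m) - 5.1415*exp(4*m) - 3.9662*exp(3*m) + 12.7942*exp(2*m) + 9.4944*exp(m) + 1.6641)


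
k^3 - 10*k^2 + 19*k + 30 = (k - 6)*(k - 5)*(k + 1)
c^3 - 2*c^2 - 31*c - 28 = (c - 7)*(c + 1)*(c + 4)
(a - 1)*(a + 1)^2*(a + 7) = a^4 + 8*a^3 + 6*a^2 - 8*a - 7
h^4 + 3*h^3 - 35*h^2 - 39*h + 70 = (h - 5)*(h - 1)*(h + 2)*(h + 7)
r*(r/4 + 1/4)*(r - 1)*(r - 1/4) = r^4/4 - r^3/16 - r^2/4 + r/16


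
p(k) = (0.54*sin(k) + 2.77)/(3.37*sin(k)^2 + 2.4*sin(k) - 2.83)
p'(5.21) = 0.60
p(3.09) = -1.04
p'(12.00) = 0.11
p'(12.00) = 0.11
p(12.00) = -0.79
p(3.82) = -0.81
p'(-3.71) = 50.11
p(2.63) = -3.58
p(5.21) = -0.98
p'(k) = (-6.74*sin(k)*cos(k) - 2.4*cos(k))*(0.54*sin(k) + 2.77)/(3.37*sin(k)^2 + 2.4*sin(k) - 2.83)^2 + 0.54*cos(k)/(3.37*sin(k)^2 + 2.4*sin(k) - 2.83)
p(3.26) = -0.88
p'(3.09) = 1.26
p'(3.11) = 1.16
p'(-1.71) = -0.33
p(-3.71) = -5.45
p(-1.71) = -1.18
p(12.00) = -0.79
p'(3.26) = 0.63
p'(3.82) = -0.24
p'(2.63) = 21.56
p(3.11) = -1.01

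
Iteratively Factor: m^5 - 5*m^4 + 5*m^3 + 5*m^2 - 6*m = (m - 2)*(m^4 - 3*m^3 - m^2 + 3*m) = m*(m - 2)*(m^3 - 3*m^2 - m + 3) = m*(m - 2)*(m - 1)*(m^2 - 2*m - 3) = m*(m - 3)*(m - 2)*(m - 1)*(m + 1)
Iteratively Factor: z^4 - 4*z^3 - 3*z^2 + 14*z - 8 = (z - 1)*(z^3 - 3*z^2 - 6*z + 8) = (z - 4)*(z - 1)*(z^2 + z - 2) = (z - 4)*(z - 1)^2*(z + 2)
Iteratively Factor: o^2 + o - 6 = (o - 2)*(o + 3)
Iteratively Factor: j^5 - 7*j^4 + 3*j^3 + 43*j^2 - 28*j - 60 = (j + 2)*(j^4 - 9*j^3 + 21*j^2 + j - 30) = (j - 2)*(j + 2)*(j^3 - 7*j^2 + 7*j + 15) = (j - 3)*(j - 2)*(j + 2)*(j^2 - 4*j - 5) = (j - 5)*(j - 3)*(j - 2)*(j + 2)*(j + 1)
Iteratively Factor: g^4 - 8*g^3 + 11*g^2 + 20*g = (g + 1)*(g^3 - 9*g^2 + 20*g) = (g - 5)*(g + 1)*(g^2 - 4*g) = g*(g - 5)*(g + 1)*(g - 4)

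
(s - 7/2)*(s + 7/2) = s^2 - 49/4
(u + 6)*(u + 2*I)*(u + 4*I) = u^3 + 6*u^2 + 6*I*u^2 - 8*u + 36*I*u - 48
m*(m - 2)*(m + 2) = m^3 - 4*m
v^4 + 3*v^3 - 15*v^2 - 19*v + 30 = (v - 3)*(v - 1)*(v + 2)*(v + 5)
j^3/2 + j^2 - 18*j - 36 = (j/2 + 1)*(j - 6)*(j + 6)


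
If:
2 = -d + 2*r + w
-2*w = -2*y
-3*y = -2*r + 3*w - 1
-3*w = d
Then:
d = -9/10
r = 2/5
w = 3/10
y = 3/10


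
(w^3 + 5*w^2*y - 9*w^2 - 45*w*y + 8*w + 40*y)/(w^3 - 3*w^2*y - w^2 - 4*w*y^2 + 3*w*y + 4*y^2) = (-w^2 - 5*w*y + 8*w + 40*y)/(-w^2 + 3*w*y + 4*y^2)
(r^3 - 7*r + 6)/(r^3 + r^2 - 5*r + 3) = (r - 2)/(r - 1)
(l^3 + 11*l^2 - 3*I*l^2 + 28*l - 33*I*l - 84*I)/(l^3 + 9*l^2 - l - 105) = (l^2 + l*(4 - 3*I) - 12*I)/(l^2 + 2*l - 15)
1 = 1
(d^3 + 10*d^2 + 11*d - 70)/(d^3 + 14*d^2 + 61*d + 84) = (d^2 + 3*d - 10)/(d^2 + 7*d + 12)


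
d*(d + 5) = d^2 + 5*d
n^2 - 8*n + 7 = (n - 7)*(n - 1)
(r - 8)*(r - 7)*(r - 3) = r^3 - 18*r^2 + 101*r - 168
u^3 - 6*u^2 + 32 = (u - 4)^2*(u + 2)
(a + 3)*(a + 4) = a^2 + 7*a + 12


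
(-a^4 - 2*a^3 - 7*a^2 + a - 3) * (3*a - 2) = -3*a^5 - 4*a^4 - 17*a^3 + 17*a^2 - 11*a + 6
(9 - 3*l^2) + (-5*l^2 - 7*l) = -8*l^2 - 7*l + 9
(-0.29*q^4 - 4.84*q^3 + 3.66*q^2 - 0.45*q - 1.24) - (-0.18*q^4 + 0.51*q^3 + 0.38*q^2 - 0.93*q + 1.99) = -0.11*q^4 - 5.35*q^3 + 3.28*q^2 + 0.48*q - 3.23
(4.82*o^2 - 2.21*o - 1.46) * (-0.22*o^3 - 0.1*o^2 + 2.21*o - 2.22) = -1.0604*o^5 + 0.00419999999999998*o^4 + 11.1944*o^3 - 15.4385*o^2 + 1.6796*o + 3.2412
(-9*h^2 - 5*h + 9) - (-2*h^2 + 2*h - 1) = -7*h^2 - 7*h + 10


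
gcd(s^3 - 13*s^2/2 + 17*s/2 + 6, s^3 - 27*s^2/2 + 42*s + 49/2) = s + 1/2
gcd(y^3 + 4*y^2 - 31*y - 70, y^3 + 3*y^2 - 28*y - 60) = y^2 - 3*y - 10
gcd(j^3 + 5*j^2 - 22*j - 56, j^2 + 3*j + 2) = j + 2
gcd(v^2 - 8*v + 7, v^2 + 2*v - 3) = v - 1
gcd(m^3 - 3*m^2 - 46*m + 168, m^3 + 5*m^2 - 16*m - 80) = m - 4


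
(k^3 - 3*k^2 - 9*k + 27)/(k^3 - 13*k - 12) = (k^2 - 6*k + 9)/(k^2 - 3*k - 4)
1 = 1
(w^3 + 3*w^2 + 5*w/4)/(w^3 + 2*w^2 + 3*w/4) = (2*w + 5)/(2*w + 3)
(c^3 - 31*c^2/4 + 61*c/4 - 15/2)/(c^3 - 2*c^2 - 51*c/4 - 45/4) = (4*c^2 - 11*c + 6)/(4*c^2 + 12*c + 9)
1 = 1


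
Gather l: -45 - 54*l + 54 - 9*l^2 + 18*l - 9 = -9*l^2 - 36*l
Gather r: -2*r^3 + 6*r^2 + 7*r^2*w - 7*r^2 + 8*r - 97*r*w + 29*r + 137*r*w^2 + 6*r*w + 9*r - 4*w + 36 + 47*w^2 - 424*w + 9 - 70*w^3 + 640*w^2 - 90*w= -2*r^3 + r^2*(7*w - 1) + r*(137*w^2 - 91*w + 46) - 70*w^3 + 687*w^2 - 518*w + 45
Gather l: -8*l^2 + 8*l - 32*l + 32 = -8*l^2 - 24*l + 32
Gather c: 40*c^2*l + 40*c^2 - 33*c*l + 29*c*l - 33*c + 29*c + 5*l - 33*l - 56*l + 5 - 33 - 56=c^2*(40*l + 40) + c*(-4*l - 4) - 84*l - 84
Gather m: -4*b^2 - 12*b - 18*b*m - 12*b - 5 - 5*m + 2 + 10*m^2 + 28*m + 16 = -4*b^2 - 24*b + 10*m^2 + m*(23 - 18*b) + 13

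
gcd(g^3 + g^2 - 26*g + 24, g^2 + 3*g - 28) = g - 4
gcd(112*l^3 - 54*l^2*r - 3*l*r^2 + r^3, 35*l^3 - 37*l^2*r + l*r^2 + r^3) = 7*l + r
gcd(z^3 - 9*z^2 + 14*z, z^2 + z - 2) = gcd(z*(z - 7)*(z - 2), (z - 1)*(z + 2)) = 1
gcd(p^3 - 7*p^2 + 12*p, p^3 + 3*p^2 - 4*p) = p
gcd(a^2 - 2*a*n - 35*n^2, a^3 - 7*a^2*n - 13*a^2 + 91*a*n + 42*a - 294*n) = a - 7*n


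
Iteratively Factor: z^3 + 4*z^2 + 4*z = (z + 2)*(z^2 + 2*z) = (z + 2)^2*(z)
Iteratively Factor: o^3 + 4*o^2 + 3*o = (o + 1)*(o^2 + 3*o) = (o + 1)*(o + 3)*(o)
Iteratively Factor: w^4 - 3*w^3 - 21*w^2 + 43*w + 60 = (w + 1)*(w^3 - 4*w^2 - 17*w + 60) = (w - 3)*(w + 1)*(w^2 - w - 20) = (w - 3)*(w + 1)*(w + 4)*(w - 5)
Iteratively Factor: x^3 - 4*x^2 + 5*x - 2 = (x - 1)*(x^2 - 3*x + 2) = (x - 2)*(x - 1)*(x - 1)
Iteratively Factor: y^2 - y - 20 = (y + 4)*(y - 5)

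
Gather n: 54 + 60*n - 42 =60*n + 12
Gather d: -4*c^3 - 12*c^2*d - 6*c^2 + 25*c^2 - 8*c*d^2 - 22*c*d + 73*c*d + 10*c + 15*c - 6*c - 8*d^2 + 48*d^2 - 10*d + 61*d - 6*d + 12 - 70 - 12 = -4*c^3 + 19*c^2 + 19*c + d^2*(40 - 8*c) + d*(-12*c^2 + 51*c + 45) - 70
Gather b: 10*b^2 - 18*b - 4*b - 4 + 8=10*b^2 - 22*b + 4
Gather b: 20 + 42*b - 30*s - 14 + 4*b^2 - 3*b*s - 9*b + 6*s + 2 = 4*b^2 + b*(33 - 3*s) - 24*s + 8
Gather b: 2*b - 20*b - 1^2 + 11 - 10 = -18*b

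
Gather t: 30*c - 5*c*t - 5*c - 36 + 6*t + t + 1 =25*c + t*(7 - 5*c) - 35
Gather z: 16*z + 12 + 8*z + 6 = 24*z + 18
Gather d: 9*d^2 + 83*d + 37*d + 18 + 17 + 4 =9*d^2 + 120*d + 39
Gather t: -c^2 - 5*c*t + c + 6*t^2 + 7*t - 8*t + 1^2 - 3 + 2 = -c^2 + c + 6*t^2 + t*(-5*c - 1)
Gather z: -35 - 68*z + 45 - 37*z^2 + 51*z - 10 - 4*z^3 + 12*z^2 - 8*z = -4*z^3 - 25*z^2 - 25*z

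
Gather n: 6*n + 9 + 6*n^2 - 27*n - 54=6*n^2 - 21*n - 45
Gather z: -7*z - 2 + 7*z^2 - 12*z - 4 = 7*z^2 - 19*z - 6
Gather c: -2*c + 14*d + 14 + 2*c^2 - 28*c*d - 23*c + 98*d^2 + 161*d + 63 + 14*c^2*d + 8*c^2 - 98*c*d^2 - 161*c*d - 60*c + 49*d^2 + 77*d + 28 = c^2*(14*d + 10) + c*(-98*d^2 - 189*d - 85) + 147*d^2 + 252*d + 105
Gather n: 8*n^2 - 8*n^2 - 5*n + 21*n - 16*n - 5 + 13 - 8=0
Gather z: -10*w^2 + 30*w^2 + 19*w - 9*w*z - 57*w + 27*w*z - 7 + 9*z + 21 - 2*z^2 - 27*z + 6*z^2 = 20*w^2 - 38*w + 4*z^2 + z*(18*w - 18) + 14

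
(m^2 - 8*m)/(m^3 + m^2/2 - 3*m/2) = 2*(m - 8)/(2*m^2 + m - 3)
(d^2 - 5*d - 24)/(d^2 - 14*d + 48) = (d + 3)/(d - 6)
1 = 1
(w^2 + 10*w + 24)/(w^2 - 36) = (w + 4)/(w - 6)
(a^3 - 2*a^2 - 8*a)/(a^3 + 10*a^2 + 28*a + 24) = a*(a - 4)/(a^2 + 8*a + 12)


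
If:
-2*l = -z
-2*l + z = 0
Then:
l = z/2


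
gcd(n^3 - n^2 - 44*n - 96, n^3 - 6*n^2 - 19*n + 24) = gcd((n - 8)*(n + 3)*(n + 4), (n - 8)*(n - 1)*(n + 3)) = n^2 - 5*n - 24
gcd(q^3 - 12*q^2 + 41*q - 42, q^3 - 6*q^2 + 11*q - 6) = q^2 - 5*q + 6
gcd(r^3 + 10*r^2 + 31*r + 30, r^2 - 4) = r + 2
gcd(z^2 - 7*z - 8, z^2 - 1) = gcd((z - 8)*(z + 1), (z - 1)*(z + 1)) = z + 1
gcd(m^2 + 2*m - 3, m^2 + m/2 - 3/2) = m - 1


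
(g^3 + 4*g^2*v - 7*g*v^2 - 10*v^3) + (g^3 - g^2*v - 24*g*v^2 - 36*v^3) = 2*g^3 + 3*g^2*v - 31*g*v^2 - 46*v^3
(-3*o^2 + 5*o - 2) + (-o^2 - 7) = -4*o^2 + 5*o - 9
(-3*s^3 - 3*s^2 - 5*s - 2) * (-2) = 6*s^3 + 6*s^2 + 10*s + 4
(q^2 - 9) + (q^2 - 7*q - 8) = 2*q^2 - 7*q - 17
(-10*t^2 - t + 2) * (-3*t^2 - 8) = 30*t^4 + 3*t^3 + 74*t^2 + 8*t - 16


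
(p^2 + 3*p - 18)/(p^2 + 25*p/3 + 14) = 3*(p - 3)/(3*p + 7)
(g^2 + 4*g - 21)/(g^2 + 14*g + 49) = (g - 3)/(g + 7)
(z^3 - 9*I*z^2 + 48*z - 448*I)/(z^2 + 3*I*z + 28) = (z^2 - 16*I*z - 64)/(z - 4*I)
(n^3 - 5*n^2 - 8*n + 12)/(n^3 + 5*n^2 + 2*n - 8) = (n - 6)/(n + 4)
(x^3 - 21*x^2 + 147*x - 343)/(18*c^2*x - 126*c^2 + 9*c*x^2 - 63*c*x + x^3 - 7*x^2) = (x^2 - 14*x + 49)/(18*c^2 + 9*c*x + x^2)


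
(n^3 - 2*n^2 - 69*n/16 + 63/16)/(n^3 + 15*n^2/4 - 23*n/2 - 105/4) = (n - 3/4)/(n + 5)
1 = 1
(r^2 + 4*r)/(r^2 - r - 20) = r/(r - 5)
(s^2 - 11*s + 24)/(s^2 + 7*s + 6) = (s^2 - 11*s + 24)/(s^2 + 7*s + 6)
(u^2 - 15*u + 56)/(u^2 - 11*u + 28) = (u - 8)/(u - 4)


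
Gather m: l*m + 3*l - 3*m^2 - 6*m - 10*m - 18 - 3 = 3*l - 3*m^2 + m*(l - 16) - 21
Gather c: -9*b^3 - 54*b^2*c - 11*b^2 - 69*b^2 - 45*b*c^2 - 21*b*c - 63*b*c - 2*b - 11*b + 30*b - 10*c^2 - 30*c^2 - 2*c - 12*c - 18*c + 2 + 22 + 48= -9*b^3 - 80*b^2 + 17*b + c^2*(-45*b - 40) + c*(-54*b^2 - 84*b - 32) + 72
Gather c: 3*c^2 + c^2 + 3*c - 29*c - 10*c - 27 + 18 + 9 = 4*c^2 - 36*c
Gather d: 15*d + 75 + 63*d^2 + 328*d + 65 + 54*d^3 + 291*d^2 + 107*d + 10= 54*d^3 + 354*d^2 + 450*d + 150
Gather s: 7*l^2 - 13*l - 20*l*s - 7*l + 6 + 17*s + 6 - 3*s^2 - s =7*l^2 - 20*l - 3*s^2 + s*(16 - 20*l) + 12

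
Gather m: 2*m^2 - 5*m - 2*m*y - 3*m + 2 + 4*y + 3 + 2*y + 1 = 2*m^2 + m*(-2*y - 8) + 6*y + 6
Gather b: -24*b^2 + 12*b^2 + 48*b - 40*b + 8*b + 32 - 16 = -12*b^2 + 16*b + 16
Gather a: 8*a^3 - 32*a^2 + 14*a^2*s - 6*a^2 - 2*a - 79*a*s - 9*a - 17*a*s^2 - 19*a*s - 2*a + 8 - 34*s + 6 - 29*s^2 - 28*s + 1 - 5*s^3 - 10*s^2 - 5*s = 8*a^3 + a^2*(14*s - 38) + a*(-17*s^2 - 98*s - 13) - 5*s^3 - 39*s^2 - 67*s + 15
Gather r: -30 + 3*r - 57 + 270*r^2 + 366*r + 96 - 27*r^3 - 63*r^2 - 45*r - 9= -27*r^3 + 207*r^2 + 324*r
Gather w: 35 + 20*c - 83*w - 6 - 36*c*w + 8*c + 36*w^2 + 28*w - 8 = 28*c + 36*w^2 + w*(-36*c - 55) + 21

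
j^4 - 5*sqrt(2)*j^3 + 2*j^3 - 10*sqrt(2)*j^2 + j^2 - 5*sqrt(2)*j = j*(j + 1)^2*(j - 5*sqrt(2))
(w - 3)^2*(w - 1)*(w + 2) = w^4 - 5*w^3 + w^2 + 21*w - 18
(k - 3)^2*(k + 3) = k^3 - 3*k^2 - 9*k + 27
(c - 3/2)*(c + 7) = c^2 + 11*c/2 - 21/2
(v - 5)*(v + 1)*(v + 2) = v^3 - 2*v^2 - 13*v - 10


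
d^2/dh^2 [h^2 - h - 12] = 2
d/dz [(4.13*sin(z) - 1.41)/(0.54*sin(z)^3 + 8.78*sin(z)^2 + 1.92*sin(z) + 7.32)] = (-4.4604*sin(z)^3 - 33.9772*sin(z)^2 + 24.7596*sin(z) + 32.9388)*cos(z)/(0.2916*sin(z)^6 + 9.4824*sin(z)^5 + 79.162*sin(z)^4 + 41.6208*sin(z)^3 + 132.2256*sin(z)^2 + 28.1088*sin(z) + 53.5824)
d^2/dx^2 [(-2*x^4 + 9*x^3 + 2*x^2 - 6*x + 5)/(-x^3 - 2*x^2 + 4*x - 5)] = 8*(8*x^6 - 42*x^5 + 102*x^4 - 88*x^3 + 180*x^2 - 165*x + 10)/(x^9 + 6*x^8 - 25*x^6 + 60*x^5 + 36*x^4 - 229*x^3 + 390*x^2 - 300*x + 125)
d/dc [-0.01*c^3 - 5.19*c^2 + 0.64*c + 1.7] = -0.03*c^2 - 10.38*c + 0.64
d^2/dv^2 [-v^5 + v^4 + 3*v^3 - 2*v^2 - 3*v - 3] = -20*v^3 + 12*v^2 + 18*v - 4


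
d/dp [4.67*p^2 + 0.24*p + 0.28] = 9.34*p + 0.24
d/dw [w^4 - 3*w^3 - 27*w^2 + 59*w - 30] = 4*w^3 - 9*w^2 - 54*w + 59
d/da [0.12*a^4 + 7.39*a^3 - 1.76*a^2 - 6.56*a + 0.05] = 0.48*a^3 + 22.17*a^2 - 3.52*a - 6.56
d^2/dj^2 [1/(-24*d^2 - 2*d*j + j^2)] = 2*(-24*d^2 - 2*d*j + j^2 - 4*(d - j)^2)/(24*d^2 + 2*d*j - j^2)^3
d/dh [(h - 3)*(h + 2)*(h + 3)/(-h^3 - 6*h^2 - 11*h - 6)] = -4/(h^2 + 2*h + 1)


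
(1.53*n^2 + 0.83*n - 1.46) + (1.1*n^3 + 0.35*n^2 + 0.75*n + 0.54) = 1.1*n^3 + 1.88*n^2 + 1.58*n - 0.92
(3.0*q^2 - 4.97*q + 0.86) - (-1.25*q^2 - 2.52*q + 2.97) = 4.25*q^2 - 2.45*q - 2.11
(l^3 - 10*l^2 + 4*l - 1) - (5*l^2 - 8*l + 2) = l^3 - 15*l^2 + 12*l - 3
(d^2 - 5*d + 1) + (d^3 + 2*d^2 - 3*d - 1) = d^3 + 3*d^2 - 8*d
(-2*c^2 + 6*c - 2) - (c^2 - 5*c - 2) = -3*c^2 + 11*c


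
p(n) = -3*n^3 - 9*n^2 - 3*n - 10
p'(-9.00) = -570.00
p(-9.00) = 1475.00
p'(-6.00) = -219.00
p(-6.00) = 332.00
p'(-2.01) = -3.18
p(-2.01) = -15.97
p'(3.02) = -139.44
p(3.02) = -183.77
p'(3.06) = -142.35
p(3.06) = -189.41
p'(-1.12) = 5.87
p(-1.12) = -13.71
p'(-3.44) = -47.58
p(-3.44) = 15.94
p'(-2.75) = -21.56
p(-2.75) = -7.42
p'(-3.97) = -73.39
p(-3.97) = 47.77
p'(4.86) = -303.06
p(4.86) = -581.53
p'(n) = -9*n^2 - 18*n - 3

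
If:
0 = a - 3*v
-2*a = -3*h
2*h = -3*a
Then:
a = 0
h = 0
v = 0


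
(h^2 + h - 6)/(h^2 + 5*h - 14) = (h + 3)/(h + 7)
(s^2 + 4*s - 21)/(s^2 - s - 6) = (s + 7)/(s + 2)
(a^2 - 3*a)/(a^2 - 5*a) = (a - 3)/(a - 5)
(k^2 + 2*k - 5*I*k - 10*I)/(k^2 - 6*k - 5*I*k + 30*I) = (k + 2)/(k - 6)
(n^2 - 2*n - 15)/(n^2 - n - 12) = (n - 5)/(n - 4)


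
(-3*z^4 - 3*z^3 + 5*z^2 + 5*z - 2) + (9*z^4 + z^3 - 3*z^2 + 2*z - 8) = 6*z^4 - 2*z^3 + 2*z^2 + 7*z - 10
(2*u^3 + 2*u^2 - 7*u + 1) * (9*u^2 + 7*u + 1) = 18*u^5 + 32*u^4 - 47*u^3 - 38*u^2 + 1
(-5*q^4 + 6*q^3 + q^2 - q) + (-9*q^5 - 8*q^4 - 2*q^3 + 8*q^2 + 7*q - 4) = -9*q^5 - 13*q^4 + 4*q^3 + 9*q^2 + 6*q - 4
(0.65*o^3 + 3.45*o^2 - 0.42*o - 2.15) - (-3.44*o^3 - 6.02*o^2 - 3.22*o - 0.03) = 4.09*o^3 + 9.47*o^2 + 2.8*o - 2.12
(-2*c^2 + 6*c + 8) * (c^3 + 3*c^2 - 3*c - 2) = -2*c^5 + 32*c^3 + 10*c^2 - 36*c - 16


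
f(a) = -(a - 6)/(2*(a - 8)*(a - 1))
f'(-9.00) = 0.00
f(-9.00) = 0.04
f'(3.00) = 0.10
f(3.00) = -0.15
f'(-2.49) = 0.03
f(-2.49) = 0.12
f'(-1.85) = 0.05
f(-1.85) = 0.14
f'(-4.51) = 0.01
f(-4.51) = 0.08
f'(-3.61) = 0.02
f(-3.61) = 0.09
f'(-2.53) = 0.03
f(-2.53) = 0.11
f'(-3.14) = 0.02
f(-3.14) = 0.10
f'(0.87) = 21.14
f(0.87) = 2.77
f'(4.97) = 0.04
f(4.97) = -0.04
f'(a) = (a - 6)/(2*(a - 8)*(a - 1)^2) - 1/(2*(a - 8)*(a - 1)) + (a - 6)/(2*(a - 8)^2*(a - 1))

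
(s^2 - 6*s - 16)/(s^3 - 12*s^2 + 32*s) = (s + 2)/(s*(s - 4))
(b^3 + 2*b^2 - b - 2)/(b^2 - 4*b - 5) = (b^2 + b - 2)/(b - 5)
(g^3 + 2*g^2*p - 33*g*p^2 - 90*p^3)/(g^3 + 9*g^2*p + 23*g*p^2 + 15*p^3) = (g - 6*p)/(g + p)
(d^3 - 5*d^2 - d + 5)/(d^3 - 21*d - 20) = (d - 1)/(d + 4)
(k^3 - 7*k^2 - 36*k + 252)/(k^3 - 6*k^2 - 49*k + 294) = (k + 6)/(k + 7)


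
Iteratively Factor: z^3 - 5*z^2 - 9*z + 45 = (z - 3)*(z^2 - 2*z - 15) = (z - 3)*(z + 3)*(z - 5)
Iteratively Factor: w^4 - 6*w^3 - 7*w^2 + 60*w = (w + 3)*(w^3 - 9*w^2 + 20*w) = (w - 4)*(w + 3)*(w^2 - 5*w) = w*(w - 4)*(w + 3)*(w - 5)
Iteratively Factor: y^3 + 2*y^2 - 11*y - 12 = (y + 1)*(y^2 + y - 12) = (y + 1)*(y + 4)*(y - 3)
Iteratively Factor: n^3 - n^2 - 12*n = (n + 3)*(n^2 - 4*n) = n*(n + 3)*(n - 4)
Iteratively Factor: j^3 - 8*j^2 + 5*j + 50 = (j - 5)*(j^2 - 3*j - 10) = (j - 5)^2*(j + 2)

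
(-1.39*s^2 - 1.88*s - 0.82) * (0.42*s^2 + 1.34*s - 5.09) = -0.5838*s^4 - 2.6522*s^3 + 4.2115*s^2 + 8.4704*s + 4.1738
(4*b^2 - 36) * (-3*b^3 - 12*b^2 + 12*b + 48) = -12*b^5 - 48*b^4 + 156*b^3 + 624*b^2 - 432*b - 1728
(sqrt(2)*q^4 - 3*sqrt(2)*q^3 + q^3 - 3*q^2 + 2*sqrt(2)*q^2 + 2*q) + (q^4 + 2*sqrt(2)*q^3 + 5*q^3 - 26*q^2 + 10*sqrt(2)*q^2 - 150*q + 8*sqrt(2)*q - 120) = q^4 + sqrt(2)*q^4 - sqrt(2)*q^3 + 6*q^3 - 29*q^2 + 12*sqrt(2)*q^2 - 148*q + 8*sqrt(2)*q - 120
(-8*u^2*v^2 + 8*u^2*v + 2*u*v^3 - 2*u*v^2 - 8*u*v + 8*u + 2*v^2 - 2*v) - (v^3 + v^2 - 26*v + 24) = -8*u^2*v^2 + 8*u^2*v + 2*u*v^3 - 2*u*v^2 - 8*u*v + 8*u - v^3 + v^2 + 24*v - 24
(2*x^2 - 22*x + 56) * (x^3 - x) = 2*x^5 - 22*x^4 + 54*x^3 + 22*x^2 - 56*x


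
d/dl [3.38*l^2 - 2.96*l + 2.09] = 6.76*l - 2.96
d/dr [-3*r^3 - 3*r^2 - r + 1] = -9*r^2 - 6*r - 1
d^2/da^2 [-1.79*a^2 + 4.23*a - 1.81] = -3.58000000000000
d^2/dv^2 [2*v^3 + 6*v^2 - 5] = 12*v + 12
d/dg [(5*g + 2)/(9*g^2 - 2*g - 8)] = 9*(-5*g^2 - 4*g - 4)/(81*g^4 - 36*g^3 - 140*g^2 + 32*g + 64)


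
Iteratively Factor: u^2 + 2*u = (u)*(u + 2)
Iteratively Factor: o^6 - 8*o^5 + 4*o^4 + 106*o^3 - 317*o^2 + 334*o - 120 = (o - 5)*(o^5 - 3*o^4 - 11*o^3 + 51*o^2 - 62*o + 24) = (o - 5)*(o - 3)*(o^4 - 11*o^2 + 18*o - 8) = (o - 5)*(o - 3)*(o - 1)*(o^3 + o^2 - 10*o + 8) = (o - 5)*(o - 3)*(o - 1)*(o + 4)*(o^2 - 3*o + 2) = (o - 5)*(o - 3)*(o - 1)^2*(o + 4)*(o - 2)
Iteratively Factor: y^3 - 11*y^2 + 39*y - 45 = (y - 3)*(y^2 - 8*y + 15) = (y - 5)*(y - 3)*(y - 3)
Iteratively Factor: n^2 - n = (n)*(n - 1)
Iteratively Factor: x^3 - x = (x - 1)*(x^2 + x) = (x - 1)*(x + 1)*(x)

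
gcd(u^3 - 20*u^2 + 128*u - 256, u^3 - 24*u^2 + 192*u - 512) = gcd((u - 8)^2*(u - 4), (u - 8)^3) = u^2 - 16*u + 64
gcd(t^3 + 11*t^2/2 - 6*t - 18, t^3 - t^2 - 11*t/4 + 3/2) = t^2 - t/2 - 3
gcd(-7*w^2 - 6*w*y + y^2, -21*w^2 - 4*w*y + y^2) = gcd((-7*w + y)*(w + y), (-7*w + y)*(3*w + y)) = -7*w + y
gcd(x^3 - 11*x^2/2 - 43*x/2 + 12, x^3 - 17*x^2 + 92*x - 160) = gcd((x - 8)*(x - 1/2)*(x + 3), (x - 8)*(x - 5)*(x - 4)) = x - 8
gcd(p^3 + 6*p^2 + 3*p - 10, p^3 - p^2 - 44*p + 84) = 1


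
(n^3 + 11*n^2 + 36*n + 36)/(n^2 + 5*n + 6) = n + 6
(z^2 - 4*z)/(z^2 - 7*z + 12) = z/(z - 3)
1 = 1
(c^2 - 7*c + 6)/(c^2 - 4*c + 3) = (c - 6)/(c - 3)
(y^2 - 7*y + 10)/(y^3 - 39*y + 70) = 1/(y + 7)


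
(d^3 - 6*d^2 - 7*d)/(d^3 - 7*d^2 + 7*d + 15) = d*(d - 7)/(d^2 - 8*d + 15)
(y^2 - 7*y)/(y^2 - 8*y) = (y - 7)/(y - 8)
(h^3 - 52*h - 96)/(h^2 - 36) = (h^2 - 6*h - 16)/(h - 6)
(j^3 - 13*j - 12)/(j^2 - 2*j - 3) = (j^2 - j - 12)/(j - 3)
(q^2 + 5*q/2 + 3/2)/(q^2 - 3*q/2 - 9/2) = (q + 1)/(q - 3)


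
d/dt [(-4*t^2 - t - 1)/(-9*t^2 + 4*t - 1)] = 5*(-5*t^2 - 2*t + 1)/(81*t^4 - 72*t^3 + 34*t^2 - 8*t + 1)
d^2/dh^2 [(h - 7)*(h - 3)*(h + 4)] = 6*h - 12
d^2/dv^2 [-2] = 0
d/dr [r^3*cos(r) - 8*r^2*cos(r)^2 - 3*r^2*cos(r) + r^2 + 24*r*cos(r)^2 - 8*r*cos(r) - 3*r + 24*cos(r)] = -r^3*sin(r) + 8*r^2*sin(2*r) + 3*sqrt(2)*r^2*sin(r + pi/4) + 8*r*sin(r) - 24*r*sin(2*r) - 6*r*cos(r) - 8*r*cos(2*r) - 6*r - 24*sin(r) - 8*cos(r) + 12*cos(2*r) + 9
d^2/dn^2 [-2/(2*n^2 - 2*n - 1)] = 8*(-2*n^2 + 2*n + 2*(2*n - 1)^2 + 1)/(-2*n^2 + 2*n + 1)^3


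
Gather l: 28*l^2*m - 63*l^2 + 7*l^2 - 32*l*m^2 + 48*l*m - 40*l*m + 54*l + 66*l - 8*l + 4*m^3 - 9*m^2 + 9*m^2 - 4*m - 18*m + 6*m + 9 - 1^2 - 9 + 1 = l^2*(28*m - 56) + l*(-32*m^2 + 8*m + 112) + 4*m^3 - 16*m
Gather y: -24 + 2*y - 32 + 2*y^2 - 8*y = 2*y^2 - 6*y - 56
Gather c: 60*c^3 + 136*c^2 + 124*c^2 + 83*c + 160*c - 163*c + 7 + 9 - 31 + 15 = 60*c^3 + 260*c^2 + 80*c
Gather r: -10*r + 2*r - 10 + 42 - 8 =24 - 8*r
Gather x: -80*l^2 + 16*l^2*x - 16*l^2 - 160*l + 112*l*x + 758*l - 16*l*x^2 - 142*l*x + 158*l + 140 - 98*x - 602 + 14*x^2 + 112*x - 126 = -96*l^2 + 756*l + x^2*(14 - 16*l) + x*(16*l^2 - 30*l + 14) - 588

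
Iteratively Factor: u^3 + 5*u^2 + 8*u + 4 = (u + 2)*(u^2 + 3*u + 2) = (u + 1)*(u + 2)*(u + 2)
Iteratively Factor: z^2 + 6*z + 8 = (z + 4)*(z + 2)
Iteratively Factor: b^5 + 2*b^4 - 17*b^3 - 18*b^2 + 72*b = (b)*(b^4 + 2*b^3 - 17*b^2 - 18*b + 72) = b*(b + 4)*(b^3 - 2*b^2 - 9*b + 18) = b*(b - 3)*(b + 4)*(b^2 + b - 6) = b*(b - 3)*(b + 3)*(b + 4)*(b - 2)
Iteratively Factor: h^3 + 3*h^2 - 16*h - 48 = (h + 3)*(h^2 - 16) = (h + 3)*(h + 4)*(h - 4)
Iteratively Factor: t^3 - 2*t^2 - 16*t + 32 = (t + 4)*(t^2 - 6*t + 8) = (t - 2)*(t + 4)*(t - 4)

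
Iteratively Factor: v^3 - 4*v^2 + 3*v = (v - 1)*(v^2 - 3*v) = v*(v - 1)*(v - 3)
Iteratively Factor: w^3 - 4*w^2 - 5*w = (w)*(w^2 - 4*w - 5) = w*(w + 1)*(w - 5)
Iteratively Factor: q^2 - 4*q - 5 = (q + 1)*(q - 5)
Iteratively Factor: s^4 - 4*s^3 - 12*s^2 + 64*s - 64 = (s - 2)*(s^3 - 2*s^2 - 16*s + 32) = (s - 4)*(s - 2)*(s^2 + 2*s - 8) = (s - 4)*(s - 2)^2*(s + 4)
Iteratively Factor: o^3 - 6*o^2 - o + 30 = (o - 5)*(o^2 - o - 6) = (o - 5)*(o - 3)*(o + 2)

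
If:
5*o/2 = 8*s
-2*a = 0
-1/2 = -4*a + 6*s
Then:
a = 0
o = -4/15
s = -1/12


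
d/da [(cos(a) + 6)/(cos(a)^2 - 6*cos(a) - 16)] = (cos(a)^2 + 12*cos(a) - 20)*sin(a)/(sin(a)^2 + 6*cos(a) + 15)^2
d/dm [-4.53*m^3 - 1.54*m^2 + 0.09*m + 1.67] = -13.59*m^2 - 3.08*m + 0.09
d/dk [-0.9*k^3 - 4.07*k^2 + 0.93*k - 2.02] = -2.7*k^2 - 8.14*k + 0.93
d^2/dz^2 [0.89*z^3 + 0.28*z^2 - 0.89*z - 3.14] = 5.34*z + 0.56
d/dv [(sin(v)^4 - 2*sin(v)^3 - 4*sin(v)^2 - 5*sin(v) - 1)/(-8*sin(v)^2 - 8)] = (-2*sin(v)^5 + 2*sin(v)^4 - 4*sin(v)^3 + sin(v)^2 + 6*sin(v) + 5)*cos(v)/(8*(sin(v)^2 + 1)^2)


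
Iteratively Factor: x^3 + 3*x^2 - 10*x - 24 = (x + 4)*(x^2 - x - 6) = (x + 2)*(x + 4)*(x - 3)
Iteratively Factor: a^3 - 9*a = (a + 3)*(a^2 - 3*a) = (a - 3)*(a + 3)*(a)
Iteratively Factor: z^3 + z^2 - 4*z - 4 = (z + 2)*(z^2 - z - 2) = (z + 1)*(z + 2)*(z - 2)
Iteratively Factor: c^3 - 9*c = (c)*(c^2 - 9) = c*(c + 3)*(c - 3)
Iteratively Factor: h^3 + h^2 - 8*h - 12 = (h - 3)*(h^2 + 4*h + 4) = (h - 3)*(h + 2)*(h + 2)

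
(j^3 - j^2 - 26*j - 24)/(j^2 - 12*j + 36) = (j^2 + 5*j + 4)/(j - 6)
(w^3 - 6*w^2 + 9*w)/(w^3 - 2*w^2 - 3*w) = (w - 3)/(w + 1)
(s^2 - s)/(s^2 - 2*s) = (s - 1)/(s - 2)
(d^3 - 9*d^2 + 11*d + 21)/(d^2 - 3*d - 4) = (d^2 - 10*d + 21)/(d - 4)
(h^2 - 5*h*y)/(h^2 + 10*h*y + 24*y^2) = h*(h - 5*y)/(h^2 + 10*h*y + 24*y^2)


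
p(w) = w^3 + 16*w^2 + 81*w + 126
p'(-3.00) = 12.00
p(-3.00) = 0.00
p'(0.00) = 81.00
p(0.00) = 126.00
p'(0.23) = 88.52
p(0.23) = 145.49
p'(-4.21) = -0.55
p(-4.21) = -6.04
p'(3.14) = 211.06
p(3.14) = 569.05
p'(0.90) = 112.23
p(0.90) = 212.59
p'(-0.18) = 75.34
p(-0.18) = 111.93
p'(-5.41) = -4.32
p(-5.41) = -2.26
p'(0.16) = 86.20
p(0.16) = 139.37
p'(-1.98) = 29.40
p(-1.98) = 20.58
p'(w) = 3*w^2 + 32*w + 81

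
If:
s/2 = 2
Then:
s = 4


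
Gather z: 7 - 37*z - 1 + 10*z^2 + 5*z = 10*z^2 - 32*z + 6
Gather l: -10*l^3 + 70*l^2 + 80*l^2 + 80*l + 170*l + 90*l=-10*l^3 + 150*l^2 + 340*l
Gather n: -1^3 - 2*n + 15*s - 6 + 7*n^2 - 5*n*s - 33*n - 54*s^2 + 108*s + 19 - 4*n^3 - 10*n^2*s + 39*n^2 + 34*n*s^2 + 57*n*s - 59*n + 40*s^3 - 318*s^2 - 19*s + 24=-4*n^3 + n^2*(46 - 10*s) + n*(34*s^2 + 52*s - 94) + 40*s^3 - 372*s^2 + 104*s + 36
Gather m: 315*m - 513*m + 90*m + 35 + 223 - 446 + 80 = -108*m - 108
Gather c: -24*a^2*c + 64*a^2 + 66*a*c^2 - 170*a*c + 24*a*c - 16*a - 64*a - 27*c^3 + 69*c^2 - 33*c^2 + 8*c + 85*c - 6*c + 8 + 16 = 64*a^2 - 80*a - 27*c^3 + c^2*(66*a + 36) + c*(-24*a^2 - 146*a + 87) + 24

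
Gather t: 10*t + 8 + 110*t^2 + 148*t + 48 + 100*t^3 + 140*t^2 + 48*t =100*t^3 + 250*t^2 + 206*t + 56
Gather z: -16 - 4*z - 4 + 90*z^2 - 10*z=90*z^2 - 14*z - 20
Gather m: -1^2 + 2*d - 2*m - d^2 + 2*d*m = -d^2 + 2*d + m*(2*d - 2) - 1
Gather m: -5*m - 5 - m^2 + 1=-m^2 - 5*m - 4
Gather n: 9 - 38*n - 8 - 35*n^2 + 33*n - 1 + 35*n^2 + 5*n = 0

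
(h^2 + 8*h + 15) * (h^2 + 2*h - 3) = h^4 + 10*h^3 + 28*h^2 + 6*h - 45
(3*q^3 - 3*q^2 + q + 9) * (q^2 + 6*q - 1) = 3*q^5 + 15*q^4 - 20*q^3 + 18*q^2 + 53*q - 9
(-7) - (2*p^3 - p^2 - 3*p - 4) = -2*p^3 + p^2 + 3*p - 3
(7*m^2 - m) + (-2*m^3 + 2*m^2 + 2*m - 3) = -2*m^3 + 9*m^2 + m - 3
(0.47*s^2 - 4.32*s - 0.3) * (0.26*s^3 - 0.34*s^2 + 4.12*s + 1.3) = 0.1222*s^5 - 1.283*s^4 + 3.3272*s^3 - 17.0854*s^2 - 6.852*s - 0.39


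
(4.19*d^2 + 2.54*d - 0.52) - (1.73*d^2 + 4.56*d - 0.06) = 2.46*d^2 - 2.02*d - 0.46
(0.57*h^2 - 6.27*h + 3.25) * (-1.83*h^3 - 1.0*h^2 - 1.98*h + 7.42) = -1.0431*h^5 + 10.9041*h^4 - 0.8061*h^3 + 13.394*h^2 - 52.9584*h + 24.115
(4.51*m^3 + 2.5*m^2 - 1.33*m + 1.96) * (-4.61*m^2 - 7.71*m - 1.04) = -20.7911*m^5 - 46.2971*m^4 - 17.8341*m^3 - 1.3813*m^2 - 13.7284*m - 2.0384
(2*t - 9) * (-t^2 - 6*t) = -2*t^3 - 3*t^2 + 54*t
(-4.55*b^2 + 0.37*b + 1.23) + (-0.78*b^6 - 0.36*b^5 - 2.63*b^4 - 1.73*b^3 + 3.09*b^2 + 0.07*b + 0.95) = -0.78*b^6 - 0.36*b^5 - 2.63*b^4 - 1.73*b^3 - 1.46*b^2 + 0.44*b + 2.18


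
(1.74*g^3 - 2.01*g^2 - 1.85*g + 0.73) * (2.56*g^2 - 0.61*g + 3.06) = 4.4544*g^5 - 6.207*g^4 + 1.8145*g^3 - 3.1533*g^2 - 6.1063*g + 2.2338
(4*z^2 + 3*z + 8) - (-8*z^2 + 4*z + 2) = 12*z^2 - z + 6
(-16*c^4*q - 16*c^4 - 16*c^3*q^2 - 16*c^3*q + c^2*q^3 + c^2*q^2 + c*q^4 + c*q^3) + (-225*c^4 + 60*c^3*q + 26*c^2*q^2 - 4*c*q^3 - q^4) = -16*c^4*q - 241*c^4 - 16*c^3*q^2 + 44*c^3*q + c^2*q^3 + 27*c^2*q^2 + c*q^4 - 3*c*q^3 - q^4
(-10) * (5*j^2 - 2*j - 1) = -50*j^2 + 20*j + 10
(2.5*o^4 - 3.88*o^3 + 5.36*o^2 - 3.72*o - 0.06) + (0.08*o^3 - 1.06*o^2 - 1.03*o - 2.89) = 2.5*o^4 - 3.8*o^3 + 4.3*o^2 - 4.75*o - 2.95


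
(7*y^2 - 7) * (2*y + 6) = 14*y^3 + 42*y^2 - 14*y - 42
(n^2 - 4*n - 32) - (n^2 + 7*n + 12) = -11*n - 44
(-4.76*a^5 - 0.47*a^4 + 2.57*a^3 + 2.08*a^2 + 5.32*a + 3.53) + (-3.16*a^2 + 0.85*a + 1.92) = -4.76*a^5 - 0.47*a^4 + 2.57*a^3 - 1.08*a^2 + 6.17*a + 5.45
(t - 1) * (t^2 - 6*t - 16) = t^3 - 7*t^2 - 10*t + 16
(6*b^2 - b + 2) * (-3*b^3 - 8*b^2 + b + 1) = -18*b^5 - 45*b^4 + 8*b^3 - 11*b^2 + b + 2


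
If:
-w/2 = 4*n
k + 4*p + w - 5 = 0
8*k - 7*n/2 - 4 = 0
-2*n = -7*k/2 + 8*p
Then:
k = 148/499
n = -232/499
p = 491/1996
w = 1856/499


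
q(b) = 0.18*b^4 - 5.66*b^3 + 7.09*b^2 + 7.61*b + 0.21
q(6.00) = -688.17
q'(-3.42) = -268.29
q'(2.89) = -75.85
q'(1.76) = -16.11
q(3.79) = -140.10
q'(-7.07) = -1195.83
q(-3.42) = 308.15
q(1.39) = 9.96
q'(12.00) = -1023.19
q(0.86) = 8.50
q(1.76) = 6.44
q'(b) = 0.72*b^3 - 16.98*b^2 + 14.18*b + 7.61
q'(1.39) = -3.55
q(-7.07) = 2750.73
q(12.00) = -4935.51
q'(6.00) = -363.07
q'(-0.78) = -14.12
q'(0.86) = 7.70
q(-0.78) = 1.34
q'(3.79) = -143.35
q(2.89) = -42.64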